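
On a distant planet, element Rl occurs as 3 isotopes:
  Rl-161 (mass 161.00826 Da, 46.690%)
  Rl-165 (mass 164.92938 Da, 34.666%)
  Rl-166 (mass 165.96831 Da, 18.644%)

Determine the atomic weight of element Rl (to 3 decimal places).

Weight each isotope mass by its fractional abundance: 0.46690 × 161.00826 + 0.34666 × 164.92938 + 0.18644 × 165.96831
= 75.174757 + 57.174419 + 30.943132 = 163.292308 Da

163.292 Da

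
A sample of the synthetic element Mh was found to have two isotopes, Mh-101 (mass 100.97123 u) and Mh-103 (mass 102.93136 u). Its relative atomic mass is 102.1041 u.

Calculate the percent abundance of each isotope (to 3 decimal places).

Mh-101: 42.204%, Mh-103: 57.796%

Let x be the fractional abundance of Mh-101; then Mh-103 has abundance 1 − x.
100.97123·x + 102.93136·(1 − x) = 102.1041
(100.97123 − 102.93136)·x = 102.1041 − 102.93136
x = -0.82726 / -1.96013 = 0.42204 → 42.204% Mh-101, 57.796% Mh-103.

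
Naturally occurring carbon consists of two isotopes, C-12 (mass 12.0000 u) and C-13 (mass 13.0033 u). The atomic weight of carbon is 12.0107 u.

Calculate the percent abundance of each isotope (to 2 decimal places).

C-12: 98.93%, C-13: 1.07%

Let x be the fractional abundance of C-12; then C-13 has abundance 1 − x.
12.0000·x + 13.0033·(1 − x) = 12.0107
(12.0000 − 13.0033)·x = 12.0107 − 13.0033
x = -0.9926 / -1.0033 = 0.98934 → 98.93% C-12, 1.07% C-13.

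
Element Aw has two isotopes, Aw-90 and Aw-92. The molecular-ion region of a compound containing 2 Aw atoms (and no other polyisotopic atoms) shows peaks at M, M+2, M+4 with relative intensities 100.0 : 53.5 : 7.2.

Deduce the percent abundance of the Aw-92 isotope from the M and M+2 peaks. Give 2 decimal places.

21.10%

Let p = fractional abundance of Aw-90. I(M+2)/I(M) = [C(2,1)·p^1·(1−p)] / p^2 = 2·(1−p)/p = 53.5/100.0 = 0.5350
(1−p)/p = 0.5350/2 = 0.2675  ⇒  p = 1/(1 + 0.2675) = 0.7890
Aw-90: 78.90%, Aw-92: 21.10%.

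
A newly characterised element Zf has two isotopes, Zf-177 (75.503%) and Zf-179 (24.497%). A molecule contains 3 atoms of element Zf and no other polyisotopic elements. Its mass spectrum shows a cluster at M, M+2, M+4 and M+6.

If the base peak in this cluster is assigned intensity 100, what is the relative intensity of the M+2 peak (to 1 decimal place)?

97.3

(0.75503 + 0.24497)^3 gives M 0.4304, M+2 0.4190, M+4 0.1359, M+6 0.0147; the largest is M.
P(M) = C(3,0) × 0.75503^3 × 0.24497^0 = 1 × 0.43042018 × 1.0000 = 0.430420 (base)
P(M+2) = C(3,1) × 0.75503^2 × 0.24497^1 = 3 × 0.5700703 × 0.24497 = 0.418950
Relative intensity = 0.418950 / 0.430420 × 100 = 97.3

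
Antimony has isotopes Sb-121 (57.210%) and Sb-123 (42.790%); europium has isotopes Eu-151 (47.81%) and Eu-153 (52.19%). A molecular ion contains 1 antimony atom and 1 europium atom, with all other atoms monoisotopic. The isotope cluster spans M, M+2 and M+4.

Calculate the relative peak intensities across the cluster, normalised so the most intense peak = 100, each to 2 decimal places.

54.36 : 100.00 : 44.38

Antimony pattern (n=1): 0.5721 : 0.4279
Europium pattern (n=1): 0.4781 : 0.5219
Convolve the two distributions (both contribute in 2-u steps):
  M: 0.5721×0.4781 = 0.273521
  M+2: 0.5721×0.5219 + 0.4279×0.4781 = 0.503158
  M+4: 0.4279×0.5219 = 0.223321
Scale to base peak (0.503158) = 100: 54.36 : 100.00 : 44.38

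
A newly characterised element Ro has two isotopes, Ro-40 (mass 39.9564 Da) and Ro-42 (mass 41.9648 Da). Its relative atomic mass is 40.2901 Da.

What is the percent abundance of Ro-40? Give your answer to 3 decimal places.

With x = fraction of Ro-40 (so Ro-42 is 1 − x):
39.9564·x + 41.9648·(1 − x) = 40.2901
(39.9564 − 41.9648)·x = 40.2901 − 41.9648
x = -1.6747 / -2.0084 = 0.83385 → 83.385% Ro-40, 16.615% Ro-42.

83.385%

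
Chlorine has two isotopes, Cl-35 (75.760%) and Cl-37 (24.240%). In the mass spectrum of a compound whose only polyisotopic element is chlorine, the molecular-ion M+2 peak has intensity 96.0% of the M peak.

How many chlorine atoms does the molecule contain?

The M+2/M ratio from n Cl atoms is n · q/p = n · 0.24240/0.75760.
n = 0.960 × 0.75760/0.24240 = 3.00 ≈ 3

3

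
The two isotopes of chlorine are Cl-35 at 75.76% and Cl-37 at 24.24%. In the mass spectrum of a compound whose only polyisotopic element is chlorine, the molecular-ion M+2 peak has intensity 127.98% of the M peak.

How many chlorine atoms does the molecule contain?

4

The M+2/M ratio from n Cl atoms is n · q/p = n · 0.2424/0.7576.
n = 1.2798 × 0.7576/0.2424 = 4.00 ≈ 4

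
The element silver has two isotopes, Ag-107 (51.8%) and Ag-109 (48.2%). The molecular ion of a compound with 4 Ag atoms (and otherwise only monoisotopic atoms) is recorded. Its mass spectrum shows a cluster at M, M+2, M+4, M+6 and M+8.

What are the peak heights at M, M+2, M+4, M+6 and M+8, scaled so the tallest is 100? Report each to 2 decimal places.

Each Ag atom is independently Ag-107 (p = 0.518) or Ag-109 (q = 0.482); the cluster is the binomial expansion (p + q)^4.
P(M) = 0.518^4 = 0.071998
P(M+2) = 4 × 0.518^3 × 0.482^1 = 0.267976
P(M+4) = 6 × 0.518^2 × 0.482^2 = 0.374029
P(M+6) = 4 × 0.518^1 × 0.482^3 = 0.232023
P(M+8) = 0.482^4 = 0.053974
The M+4 peak is largest (0.374029); scaling to 100 gives 19.25 : 71.65 : 100.00 : 62.03 : 14.43.

19.25 : 71.65 : 100.00 : 62.03 : 14.43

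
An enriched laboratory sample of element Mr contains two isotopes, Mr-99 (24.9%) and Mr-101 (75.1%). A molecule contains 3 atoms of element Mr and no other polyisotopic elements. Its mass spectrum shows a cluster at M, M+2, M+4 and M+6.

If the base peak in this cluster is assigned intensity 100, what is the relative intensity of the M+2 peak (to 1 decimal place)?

33.0

Binomial terms of (0.249 + 0.751)^3: M 0.0154, M+2 0.1397, M+4 0.4213, M+6 0.4236 → M+6 is the base peak.
P(M+6) = C(3,3) × 0.249^0 × 0.751^3 = 1 × 1.0000 × 0.42356475 = 0.423565 (base)
P(M+2) = C(3,1) × 0.249^2 × 0.751^1 = 3 × 0.062001 × 0.7510 = 0.139688
Relative intensity = 0.139688 / 0.423565 × 100 = 33.0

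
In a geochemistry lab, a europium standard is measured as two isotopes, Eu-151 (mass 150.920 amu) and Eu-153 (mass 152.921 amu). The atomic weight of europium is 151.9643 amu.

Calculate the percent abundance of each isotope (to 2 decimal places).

Eu-151: 47.81%, Eu-153: 52.19%

Let x be the fractional abundance of Eu-151; then Eu-153 has abundance 1 − x.
150.920·x + 152.921·(1 − x) = 151.9643
(150.920 − 152.921)·x = 151.9643 − 152.921
x = -0.9567 / -2.001 = 0.47811 → 47.81% Eu-151, 52.19% Eu-153.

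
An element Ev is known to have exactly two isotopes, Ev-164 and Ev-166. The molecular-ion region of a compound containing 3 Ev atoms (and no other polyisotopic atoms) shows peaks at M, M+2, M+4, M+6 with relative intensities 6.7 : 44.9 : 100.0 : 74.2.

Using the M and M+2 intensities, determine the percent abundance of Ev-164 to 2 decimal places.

If p is the fraction of Ev that is Ev-164, then I(M+2)/I(M) = [C(3,1)·p^2·(1−p)] / p^3 = 3·(1−p)/p = 44.9/6.7 = 6.7015
(1−p)/p = 6.7015/3 = 2.2338  ⇒  p = 1/(1 + 2.2338) = 0.3092
Ev-164: 30.92%, Ev-166: 69.08%.

30.92%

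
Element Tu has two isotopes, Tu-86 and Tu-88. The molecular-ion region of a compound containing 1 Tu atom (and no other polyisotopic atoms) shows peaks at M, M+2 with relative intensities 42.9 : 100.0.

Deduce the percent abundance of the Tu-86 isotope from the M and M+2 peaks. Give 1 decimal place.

30.0%

If p is the fraction of Tu that is Tu-86, then I(M+2)/I(M) = [C(1,1)·p^0·(1−p)] / p^1 = 1·(1−p)/p = 100.0/42.9 = 2.3310
(1−p)/p = 2.3310/1 = 2.3310  ⇒  p = 1/(1 + 2.3310) = 0.3002
Tu-86: 30.0%, Tu-88: 70.0%.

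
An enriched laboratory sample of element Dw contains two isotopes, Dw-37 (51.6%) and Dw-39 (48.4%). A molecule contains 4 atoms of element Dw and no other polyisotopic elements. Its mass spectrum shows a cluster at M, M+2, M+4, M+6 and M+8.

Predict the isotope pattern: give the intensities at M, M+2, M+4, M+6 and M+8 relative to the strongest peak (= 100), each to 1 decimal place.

18.9 : 71.1 : 100.0 : 62.5 : 14.7

Expanding (0.516 + 0.484)^4:
P(M) = 0.516^4 = 0.070892
P(M+2) = 4 × 0.516^3 × 0.484^1 = 0.265983
P(M+4) = 6 × 0.516^2 × 0.484^2 = 0.374232
P(M+6) = 4 × 0.516^1 × 0.484^3 = 0.234016
P(M+8) = 0.484^4 = 0.054876
The M+4 peak is largest (0.374232); scaling to 100 gives 18.9 : 71.1 : 100.0 : 62.5 : 14.7.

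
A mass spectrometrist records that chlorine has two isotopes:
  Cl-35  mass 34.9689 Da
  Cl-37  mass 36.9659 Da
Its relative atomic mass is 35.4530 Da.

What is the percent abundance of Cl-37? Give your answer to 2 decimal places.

Let x be the fractional abundance of Cl-35; then Cl-37 has abundance 1 − x.
34.9689·x + 36.9659·(1 − x) = 35.4530
(34.9689 − 36.9659)·x = 35.4530 − 36.9659
x = -1.5129 / -1.9970 = 0.75759 → 75.76% Cl-35, 24.24% Cl-37.

24.24%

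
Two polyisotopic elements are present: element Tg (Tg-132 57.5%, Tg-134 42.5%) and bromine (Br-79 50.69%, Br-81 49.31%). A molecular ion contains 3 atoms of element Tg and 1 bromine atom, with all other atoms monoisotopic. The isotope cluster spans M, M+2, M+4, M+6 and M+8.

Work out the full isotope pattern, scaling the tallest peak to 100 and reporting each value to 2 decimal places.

Element Tg pattern (n=3): 0.19010937 : 0.42154687 : 0.31157813 : 0.07676563
Bromine pattern (n=1): 0.5069 : 0.4931
Convolve the two distributions (both contribute in 2-u steps):
  M: 0.19010937×0.5069 = 0.096366
  M+2: 0.19010937×0.4931 + 0.42154687×0.5069 = 0.307425
  M+4: 0.42154687×0.4931 + 0.31157813×0.5069 = 0.365804
  M+6: 0.31157813×0.4931 + 0.07676563×0.5069 = 0.192552
  M+8: 0.07676563×0.4931 = 0.037853
Scale to base peak (0.365804) = 100: 26.34 : 84.04 : 100.00 : 52.64 : 10.35

26.34 : 84.04 : 100.00 : 52.64 : 10.35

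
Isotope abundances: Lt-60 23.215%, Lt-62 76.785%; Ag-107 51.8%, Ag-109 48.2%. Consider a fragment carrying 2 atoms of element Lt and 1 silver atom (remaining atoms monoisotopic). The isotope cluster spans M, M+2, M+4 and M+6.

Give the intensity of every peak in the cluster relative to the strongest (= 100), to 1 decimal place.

Element Lt pattern (n=2): 0.05389362 : 0.35651276 : 0.58959362
Silver pattern (n=1): 0.5180 : 0.4820
Convolve the two distributions (both contribute in 2-u steps):
  M: 0.05389362×0.5180 = 0.027917
  M+2: 0.05389362×0.4820 + 0.35651276×0.5180 = 0.210650
  M+4: 0.35651276×0.4820 + 0.58959362×0.5180 = 0.477249
  M+6: 0.58959362×0.4820 = 0.284184
Scale to base peak (0.477249) = 100: 5.8 : 44.1 : 100.0 : 59.5

5.8 : 44.1 : 100.0 : 59.5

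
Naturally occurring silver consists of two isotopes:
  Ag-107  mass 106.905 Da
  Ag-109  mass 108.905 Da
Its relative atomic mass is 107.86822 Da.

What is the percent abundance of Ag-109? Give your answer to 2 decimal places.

48.16%

With x = fraction of Ag-107 (so Ag-109 is 1 − x):
106.905·x + 108.905·(1 − x) = 107.86822
(106.905 − 108.905)·x = 107.86822 − 108.905
x = -1.03678 / -2.000 = 0.51839 → 51.84% Ag-107, 48.16% Ag-109.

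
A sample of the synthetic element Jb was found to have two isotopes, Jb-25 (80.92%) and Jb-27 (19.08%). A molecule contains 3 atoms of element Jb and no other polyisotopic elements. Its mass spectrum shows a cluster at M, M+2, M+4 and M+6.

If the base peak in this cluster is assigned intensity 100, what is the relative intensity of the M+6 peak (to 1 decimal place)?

(0.8092 + 0.1908)^3 gives M 0.5299, M+2 0.3748, M+4 0.0884, M+6 0.0069; the largest is M.
P(M) = C(3,0) × 0.8092^3 × 0.1908^0 = 1 × 0.52986791 × 1.0000 = 0.529868 (base)
P(M+6) = C(3,3) × 0.8092^0 × 0.1908^3 = 1 × 1.0000 × 0.00694601 = 0.006946
Relative intensity = 0.006946 / 0.529868 × 100 = 1.3

1.3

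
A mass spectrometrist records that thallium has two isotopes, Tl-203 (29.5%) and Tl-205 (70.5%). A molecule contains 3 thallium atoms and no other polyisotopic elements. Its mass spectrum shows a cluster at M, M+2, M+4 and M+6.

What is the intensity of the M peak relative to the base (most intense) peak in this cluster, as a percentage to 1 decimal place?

5.8%

Term probabilities: M 0.0257, M+2 0.1841, M+4 0.4399, M+6 0.3504. Base peak = M+4.
P(M+4) = C(3,2) × 0.295^1 × 0.705^2 = 3 × 0.2950 × 0.497025 = 0.439867 (base)
P(M) = C(3,0) × 0.295^3 × 0.705^0 = 1 × 0.02567237 × 1.0000 = 0.025672
Relative intensity = 0.025672 / 0.439867 × 100 = 5.8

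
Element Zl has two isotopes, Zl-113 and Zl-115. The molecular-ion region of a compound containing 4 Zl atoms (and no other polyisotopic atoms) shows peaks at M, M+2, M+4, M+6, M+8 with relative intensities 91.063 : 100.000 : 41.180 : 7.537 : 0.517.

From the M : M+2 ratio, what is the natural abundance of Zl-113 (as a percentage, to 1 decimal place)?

If p is the fraction of Zl that is Zl-113, then I(M+2)/I(M) = [C(4,1)·p^3·(1−p)] / p^4 = 4·(1−p)/p = 100.000/91.063 = 1.0981
(1−p)/p = 1.0981/4 = 0.2745  ⇒  p = 1/(1 + 0.2745) = 0.7846
Zl-113: 78.5%, Zl-115: 21.5%.

78.5%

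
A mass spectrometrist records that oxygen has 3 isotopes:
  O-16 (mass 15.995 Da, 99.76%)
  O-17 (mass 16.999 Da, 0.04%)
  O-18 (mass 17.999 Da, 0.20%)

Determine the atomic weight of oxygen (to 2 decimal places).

16.00 Da

Average mass = Σ (abundance × isotope mass) = 0.9976 × 15.995 + 0.0004 × 16.999 + 0.0020 × 17.999
= 15.9566 + 0.0068 + 0.0360 = 15.9994 Da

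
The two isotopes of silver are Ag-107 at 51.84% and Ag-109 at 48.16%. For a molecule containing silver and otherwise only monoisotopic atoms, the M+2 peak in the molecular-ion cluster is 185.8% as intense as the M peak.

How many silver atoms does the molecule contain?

The M+2/M ratio from n Ag atoms is n · q/p = n · 0.4816/0.5184.
n = 1.858 × 0.5184/0.4816 = 2.00 ≈ 2

2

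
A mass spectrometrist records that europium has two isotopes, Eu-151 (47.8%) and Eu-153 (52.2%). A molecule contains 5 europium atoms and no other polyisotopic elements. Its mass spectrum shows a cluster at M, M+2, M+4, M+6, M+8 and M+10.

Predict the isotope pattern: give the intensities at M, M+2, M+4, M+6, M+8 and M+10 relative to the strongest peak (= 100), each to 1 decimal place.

The 5 Eu atoms are independent, so intensities follow the terms of (0.478 + 0.522)^5.
P(M) = 0.478^5 = 0.024954
P(M+2) = 5 × 0.478^4 × 0.522^1 = 0.136255
P(M+4) = 10 × 0.478^3 × 0.522^2 = 0.297594
P(M+6) = 10 × 0.478^2 × 0.522^3 = 0.324988
P(M+8) = 5 × 0.478^1 × 0.522^4 = 0.177452
P(M+10) = 0.522^5 = 0.038757
The M+6 peak is largest (0.324988); scaling to 100 gives 7.7 : 41.9 : 91.6 : 100.0 : 54.6 : 11.9.

7.7 : 41.9 : 91.6 : 100.0 : 54.6 : 11.9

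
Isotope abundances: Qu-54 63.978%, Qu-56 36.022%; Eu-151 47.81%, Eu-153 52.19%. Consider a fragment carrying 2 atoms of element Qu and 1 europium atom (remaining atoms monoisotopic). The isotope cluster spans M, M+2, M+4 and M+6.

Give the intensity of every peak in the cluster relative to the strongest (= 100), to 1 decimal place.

45.1 : 100.0 : 69.7 : 15.6

Element Qu pattern (n=2): 0.40931845 : 0.4609231 : 0.12975845
Europium pattern (n=1): 0.4781 : 0.5219
Convolve the two distributions (both contribute in 2-u steps):
  M: 0.40931845×0.4781 = 0.195695
  M+2: 0.40931845×0.5219 + 0.4609231×0.4781 = 0.433991
  M+4: 0.4609231×0.5219 + 0.12975845×0.4781 = 0.302593
  M+6: 0.12975845×0.5219 = 0.067721
Scale to base peak (0.433991) = 100: 45.1 : 100.0 : 69.7 : 15.6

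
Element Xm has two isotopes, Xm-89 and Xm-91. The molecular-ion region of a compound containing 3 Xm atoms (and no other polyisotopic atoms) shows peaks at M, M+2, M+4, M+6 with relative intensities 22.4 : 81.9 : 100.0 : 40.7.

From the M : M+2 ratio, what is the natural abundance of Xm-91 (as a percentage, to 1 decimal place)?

54.9%

If p is the fraction of Xm that is Xm-89, then I(M+2)/I(M) = [C(3,1)·p^2·(1−p)] / p^3 = 3·(1−p)/p = 81.9/22.4 = 3.6563
(1−p)/p = 3.6563/3 = 1.2188  ⇒  p = 1/(1 + 1.2188) = 0.4507
Xm-89: 45.1%, Xm-91: 54.9%.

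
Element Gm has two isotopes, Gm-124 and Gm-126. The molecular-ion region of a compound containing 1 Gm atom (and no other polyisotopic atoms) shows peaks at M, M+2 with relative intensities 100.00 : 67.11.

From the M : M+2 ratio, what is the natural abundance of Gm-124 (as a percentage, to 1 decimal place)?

59.8%

Let p = fractional abundance of Gm-124. I(M+2)/I(M) = [C(1,1)·p^0·(1−p)] / p^1 = 1·(1−p)/p = 67.11/100.00 = 0.6711
(1−p)/p = 0.6711/1 = 0.6711  ⇒  p = 1/(1 + 0.6711) = 0.5984
Gm-124: 59.8%, Gm-126: 40.2%.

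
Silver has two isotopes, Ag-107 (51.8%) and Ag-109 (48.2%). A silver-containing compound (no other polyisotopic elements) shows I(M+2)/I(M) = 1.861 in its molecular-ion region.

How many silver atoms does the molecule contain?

With n Ag atoms, P(M+2)/P(M) = C(n,1)·p^(n−1)q / p^n = n·q/p = n · 0.482/0.518.
n = 1.861 × 0.518/0.482 = 2.00 ≈ 2

2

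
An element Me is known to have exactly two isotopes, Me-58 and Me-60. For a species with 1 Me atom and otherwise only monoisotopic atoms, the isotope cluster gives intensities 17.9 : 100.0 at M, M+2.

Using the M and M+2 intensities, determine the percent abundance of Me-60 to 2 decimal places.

84.82%

Let p = fractional abundance of Me-58. I(M+2)/I(M) = [C(1,1)·p^0·(1−p)] / p^1 = 1·(1−p)/p = 100.0/17.9 = 5.5866
(1−p)/p = 5.5866/1 = 5.5866  ⇒  p = 1/(1 + 5.5866) = 0.1518
Me-58: 15.18%, Me-60: 84.82%.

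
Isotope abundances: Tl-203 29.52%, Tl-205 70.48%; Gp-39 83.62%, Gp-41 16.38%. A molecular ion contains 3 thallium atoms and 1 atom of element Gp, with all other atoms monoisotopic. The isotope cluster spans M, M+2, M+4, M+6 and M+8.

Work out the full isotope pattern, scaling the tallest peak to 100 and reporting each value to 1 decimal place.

5.4 : 39.8 : 100.0 : 91.7 : 14.4

Thallium pattern (n=3): 0.02572463 : 0.18425524 : 0.43991564 : 0.35010449
Element Gp pattern (n=1): 0.8362 : 0.1638
Convolve the two distributions (both contribute in 2-u steps):
  M: 0.02572463×0.8362 = 0.021511
  M+2: 0.02572463×0.1638 + 0.18425524×0.8362 = 0.158288
  M+4: 0.18425524×0.1638 + 0.43991564×0.8362 = 0.398038
  M+6: 0.43991564×0.1638 + 0.35010449×0.8362 = 0.364816
  M+8: 0.35010449×0.1638 = 0.057347
Scale to base peak (0.398038) = 100: 5.4 : 39.8 : 100.0 : 91.7 : 14.4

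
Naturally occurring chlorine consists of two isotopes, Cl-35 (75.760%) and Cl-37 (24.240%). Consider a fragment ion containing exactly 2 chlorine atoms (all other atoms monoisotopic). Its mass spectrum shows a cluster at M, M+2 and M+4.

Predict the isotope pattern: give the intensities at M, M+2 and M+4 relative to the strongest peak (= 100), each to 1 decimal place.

The 2 Cl atoms are independent, so intensities follow the terms of (0.75760 + 0.24240)^2.
P(M) = 0.75760^2 = 0.573958
P(M+2) = 2 × 0.75760^1 × 0.24240^1 = 0.367284
P(M+4) = 0.24240^2 = 0.058758
The M peak is largest (0.573958); scaling to 100 gives 100.0 : 64.0 : 10.2.

100.0 : 64.0 : 10.2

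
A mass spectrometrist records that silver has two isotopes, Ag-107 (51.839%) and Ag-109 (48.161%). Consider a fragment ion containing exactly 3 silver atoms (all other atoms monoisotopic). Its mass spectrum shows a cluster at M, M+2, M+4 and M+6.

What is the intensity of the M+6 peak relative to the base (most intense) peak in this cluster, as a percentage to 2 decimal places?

Term probabilities: M 0.1393, M+2 0.3883, M+4 0.3607, M+6 0.1117. Base peak = M+2.
P(M+2) = C(3,1) × 0.51839^2 × 0.48161^1 = 3 × 0.26872819 × 0.48161 = 0.388267 (base)
P(M+6) = C(3,3) × 0.51839^0 × 0.48161^3 = 1 × 1.0000 × 0.11170857 = 0.111709
Relative intensity = 0.111709 / 0.388267 × 100 = 28.77

28.77%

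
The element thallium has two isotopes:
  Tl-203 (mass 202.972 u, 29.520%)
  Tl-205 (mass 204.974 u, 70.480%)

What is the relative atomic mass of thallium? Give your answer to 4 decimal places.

204.3830 u

Weight each isotope mass by its fractional abundance: 0.29520 × 202.972 + 0.70480 × 204.974
= 59.91733 + 144.46568 = 204.38301 u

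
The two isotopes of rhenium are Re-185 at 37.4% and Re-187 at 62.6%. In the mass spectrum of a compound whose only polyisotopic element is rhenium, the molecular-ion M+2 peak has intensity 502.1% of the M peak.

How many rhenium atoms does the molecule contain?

For n independent Re atoms, I(M+2)/I(M) = n · (abundance Re-187) / (abundance Re-185) = n · 0.626/0.374.
n = 5.021 × 0.374/0.626 = 3.00 ≈ 3

3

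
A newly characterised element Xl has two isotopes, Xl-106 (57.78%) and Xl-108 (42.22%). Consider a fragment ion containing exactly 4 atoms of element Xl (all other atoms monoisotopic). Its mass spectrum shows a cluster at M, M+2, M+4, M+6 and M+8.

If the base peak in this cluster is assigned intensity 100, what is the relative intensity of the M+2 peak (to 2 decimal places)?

Term probabilities: M 0.1115, M+2 0.3258, M+4 0.3571, M+6 0.1739, M+8 0.0318. Base peak = M+4.
P(M+4) = C(4,2) × 0.5778^2 × 0.4222^2 = 6 × 0.33385284 × 0.17825284 = 0.357061 (base)
P(M+2) = C(4,1) × 0.5778^3 × 0.4222^1 = 4 × 0.19290017 × 0.4222 = 0.325770
Relative intensity = 0.325770 / 0.357061 × 100 = 91.24

91.24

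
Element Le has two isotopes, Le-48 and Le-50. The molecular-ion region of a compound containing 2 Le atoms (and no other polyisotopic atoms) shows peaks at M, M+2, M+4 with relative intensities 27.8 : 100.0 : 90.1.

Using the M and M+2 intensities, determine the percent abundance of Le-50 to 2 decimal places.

If p is the fraction of Le that is Le-48, then I(M+2)/I(M) = [C(2,1)·p^1·(1−p)] / p^2 = 2·(1−p)/p = 100.0/27.8 = 3.5971
(1−p)/p = 3.5971/2 = 1.7986  ⇒  p = 1/(1 + 1.7986) = 0.3573
Le-48: 35.73%, Le-50: 64.27%.

64.27%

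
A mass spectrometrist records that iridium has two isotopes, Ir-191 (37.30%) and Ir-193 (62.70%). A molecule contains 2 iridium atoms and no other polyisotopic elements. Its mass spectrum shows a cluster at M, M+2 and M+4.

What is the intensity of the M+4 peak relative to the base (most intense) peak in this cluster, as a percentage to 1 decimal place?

Binomial terms of (0.3730 + 0.6270)^2: M 0.1391, M+2 0.4677, M+4 0.3931 → M+2 is the base peak.
P(M+2) = C(2,1) × 0.3730^1 × 0.6270^1 = 2 × 0.3730 × 0.6270 = 0.467742 (base)
P(M+4) = C(2,2) × 0.3730^0 × 0.6270^2 = 1 × 1.0000 × 0.393129 = 0.393129
Relative intensity = 0.393129 / 0.467742 × 100 = 84.0

84.0%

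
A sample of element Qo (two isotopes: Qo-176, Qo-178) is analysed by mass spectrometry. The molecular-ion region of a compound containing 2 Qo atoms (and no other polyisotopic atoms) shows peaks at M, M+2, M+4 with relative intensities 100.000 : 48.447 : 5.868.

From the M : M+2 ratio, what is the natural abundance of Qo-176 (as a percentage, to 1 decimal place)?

80.5%

If p is the fraction of Qo that is Qo-176, then I(M+2)/I(M) = [C(2,1)·p^1·(1−p)] / p^2 = 2·(1−p)/p = 48.447/100.000 = 0.4845
(1−p)/p = 0.4845/2 = 0.2422  ⇒  p = 1/(1 + 0.2422) = 0.8050
Qo-176: 80.5%, Qo-178: 19.5%.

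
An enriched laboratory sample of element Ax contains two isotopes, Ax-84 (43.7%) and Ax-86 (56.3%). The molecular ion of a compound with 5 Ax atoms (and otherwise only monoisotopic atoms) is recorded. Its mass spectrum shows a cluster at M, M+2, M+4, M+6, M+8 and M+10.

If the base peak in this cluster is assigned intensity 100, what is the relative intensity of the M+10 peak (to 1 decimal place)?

16.6

Term probabilities: M 0.0159, M+2 0.1027, M+4 0.2645, M+6 0.3408, M+8 0.2195, M+10 0.0566. Base peak = M+6.
P(M+6) = C(5,3) × 0.437^2 × 0.563^3 = 10 × 0.190969 × 0.17845355 = 0.340791 (base)
P(M+10) = C(5,5) × 0.437^0 × 0.563^5 = 1 × 1.0000 × 0.05656424 = 0.056564
Relative intensity = 0.056564 / 0.340791 × 100 = 16.6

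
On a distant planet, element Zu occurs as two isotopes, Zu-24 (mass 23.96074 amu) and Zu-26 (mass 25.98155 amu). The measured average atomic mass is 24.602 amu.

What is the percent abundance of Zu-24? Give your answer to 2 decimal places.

68.27%

With x = fraction of Zu-24 (so Zu-26 is 1 − x):
23.96074·x + 25.98155·(1 − x) = 24.602
(23.96074 − 25.98155)·x = 24.602 − 25.98155
x = -1.37955 / -2.02081 = 0.68267 → 68.27% Zu-24, 31.73% Zu-26.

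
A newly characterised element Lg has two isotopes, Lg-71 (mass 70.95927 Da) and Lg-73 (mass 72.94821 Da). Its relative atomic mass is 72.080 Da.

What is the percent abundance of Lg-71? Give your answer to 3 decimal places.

43.652%

Let x be the fractional abundance of Lg-71; then Lg-73 has abundance 1 − x.
70.95927·x + 72.94821·(1 − x) = 72.080
(70.95927 − 72.94821)·x = 72.080 − 72.94821
x = -0.86821 / -1.98894 = 0.43652 → 43.652% Lg-71, 56.348% Lg-73.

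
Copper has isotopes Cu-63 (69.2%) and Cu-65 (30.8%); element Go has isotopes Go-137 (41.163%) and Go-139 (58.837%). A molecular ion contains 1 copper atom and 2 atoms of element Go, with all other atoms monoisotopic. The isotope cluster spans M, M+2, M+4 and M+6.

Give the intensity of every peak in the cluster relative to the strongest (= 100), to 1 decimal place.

30.2 : 99.6 : 100.0 : 27.4

Copper pattern (n=1): 0.6920 : 0.3080
Element Go pattern (n=2): 0.16943926 : 0.48438149 : 0.34617926
Convolve the two distributions (both contribute in 2-u steps):
  M: 0.6920×0.16943926 = 0.117252
  M+2: 0.6920×0.48438149 + 0.3080×0.16943926 = 0.387379
  M+4: 0.6920×0.34617926 + 0.3080×0.48438149 = 0.388746
  M+6: 0.3080×0.34617926 = 0.106623
Scale to base peak (0.388746) = 100: 30.2 : 99.6 : 100.0 : 27.4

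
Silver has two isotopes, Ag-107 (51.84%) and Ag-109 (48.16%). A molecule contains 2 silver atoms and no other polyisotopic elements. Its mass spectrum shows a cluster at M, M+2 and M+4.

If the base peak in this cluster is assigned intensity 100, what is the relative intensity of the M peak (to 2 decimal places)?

Term probabilities: M 0.2687, M+2 0.4993, M+4 0.2319. Base peak = M+2.
P(M+2) = C(2,1) × 0.5184^1 × 0.4816^1 = 2 × 0.5184 × 0.4816 = 0.499323 (base)
P(M) = C(2,0) × 0.5184^2 × 0.4816^0 = 1 × 0.26873856 × 1.0000 = 0.268739
Relative intensity = 0.268739 / 0.499323 × 100 = 53.82

53.82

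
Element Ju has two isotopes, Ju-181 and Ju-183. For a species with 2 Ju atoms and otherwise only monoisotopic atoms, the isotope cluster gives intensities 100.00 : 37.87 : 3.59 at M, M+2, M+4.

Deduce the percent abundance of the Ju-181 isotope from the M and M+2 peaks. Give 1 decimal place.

84.1%

Write p for the Ju-181 fraction. I(M+2)/I(M) = [C(2,1)·p^1·(1−p)] / p^2 = 2·(1−p)/p = 37.87/100.00 = 0.3787
(1−p)/p = 0.3787/2 = 0.1893  ⇒  p = 1/(1 + 0.1893) = 0.8408
Ju-181: 84.1%, Ju-183: 15.9%.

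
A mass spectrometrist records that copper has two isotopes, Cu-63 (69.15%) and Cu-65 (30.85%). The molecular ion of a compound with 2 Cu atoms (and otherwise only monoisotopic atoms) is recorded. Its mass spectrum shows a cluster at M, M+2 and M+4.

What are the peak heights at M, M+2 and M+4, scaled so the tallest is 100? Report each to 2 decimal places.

100.00 : 89.23 : 19.90

Each Cu atom is independently Cu-63 (p = 0.6915) or Cu-65 (q = 0.3085); the cluster is the binomial expansion (p + q)^2.
P(M) = 0.6915^2 = 0.478172
P(M+2) = 2 × 0.6915^1 × 0.3085^1 = 0.426656
P(M+4) = 0.3085^2 = 0.095172
The M peak is largest (0.478172); scaling to 100 gives 100.00 : 89.23 : 19.90.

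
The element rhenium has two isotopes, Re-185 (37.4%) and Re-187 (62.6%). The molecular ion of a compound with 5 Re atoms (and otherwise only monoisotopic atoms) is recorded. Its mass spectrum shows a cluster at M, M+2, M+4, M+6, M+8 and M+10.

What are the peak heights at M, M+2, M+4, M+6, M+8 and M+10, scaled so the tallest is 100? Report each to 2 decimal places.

The 5 Re atoms are independent, so intensities follow the terms of (0.374 + 0.626)^5.
P(M) = 0.374^5 = 0.007317
P(M+2) = 5 × 0.374^4 × 0.626^1 = 0.061239
P(M+4) = 10 × 0.374^3 × 0.626^2 = 0.205005
P(M+6) = 10 × 0.374^2 × 0.626^3 = 0.343136
P(M+8) = 5 × 0.374^1 × 0.626^4 = 0.287170
P(M+10) = 0.626^5 = 0.096133
The M+6 peak is largest (0.343136); scaling to 100 gives 2.13 : 17.85 : 59.74 : 100.00 : 83.69 : 28.02.

2.13 : 17.85 : 59.74 : 100.00 : 83.69 : 28.02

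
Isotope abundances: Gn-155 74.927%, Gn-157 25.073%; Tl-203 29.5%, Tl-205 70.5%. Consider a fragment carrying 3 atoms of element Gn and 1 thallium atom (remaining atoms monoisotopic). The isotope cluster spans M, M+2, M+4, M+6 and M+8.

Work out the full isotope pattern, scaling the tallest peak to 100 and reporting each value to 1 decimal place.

Element Gn pattern (n=3): 0.42064432 : 0.42228363 : 0.14130977 : 0.01576228
Thallium pattern (n=1): 0.2950 : 0.7050
Convolve the two distributions (both contribute in 2-u steps):
  M: 0.42064432×0.2950 = 0.124090
  M+2: 0.42064432×0.7050 + 0.42228363×0.2950 = 0.421128
  M+4: 0.42228363×0.7050 + 0.14130977×0.2950 = 0.339396
  M+6: 0.14130977×0.7050 + 0.01576228×0.2950 = 0.104273
  M+8: 0.01576228×0.7050 = 0.011112
Scale to base peak (0.421128) = 100: 29.5 : 100.0 : 80.6 : 24.8 : 2.6

29.5 : 100.0 : 80.6 : 24.8 : 2.6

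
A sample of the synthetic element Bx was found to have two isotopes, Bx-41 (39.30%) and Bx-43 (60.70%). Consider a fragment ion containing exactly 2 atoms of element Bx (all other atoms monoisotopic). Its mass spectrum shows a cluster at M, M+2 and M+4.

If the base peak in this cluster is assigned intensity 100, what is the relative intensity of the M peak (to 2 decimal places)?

(0.3930 + 0.6070)^2 gives M 0.1544, M+2 0.4771, M+4 0.3684; the largest is M+2.
P(M+2) = C(2,1) × 0.3930^1 × 0.6070^1 = 2 × 0.3930 × 0.6070 = 0.477102 (base)
P(M) = C(2,0) × 0.3930^2 × 0.6070^0 = 1 × 0.154449 × 1.0000 = 0.154449
Relative intensity = 0.154449 / 0.477102 × 100 = 32.37

32.37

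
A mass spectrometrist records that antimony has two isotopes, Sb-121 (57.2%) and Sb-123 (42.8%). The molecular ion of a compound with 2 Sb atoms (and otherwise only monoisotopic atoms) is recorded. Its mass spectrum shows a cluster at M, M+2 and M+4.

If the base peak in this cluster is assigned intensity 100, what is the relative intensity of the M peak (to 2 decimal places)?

66.82

(0.572 + 0.428)^2 gives M 0.3272, M+2 0.4896, M+4 0.1832; the largest is M+2.
P(M+2) = C(2,1) × 0.572^1 × 0.428^1 = 2 × 0.5720 × 0.4280 = 0.489632 (base)
P(M) = C(2,0) × 0.572^2 × 0.428^0 = 1 × 0.327184 × 1.0000 = 0.327184
Relative intensity = 0.327184 / 0.489632 × 100 = 66.82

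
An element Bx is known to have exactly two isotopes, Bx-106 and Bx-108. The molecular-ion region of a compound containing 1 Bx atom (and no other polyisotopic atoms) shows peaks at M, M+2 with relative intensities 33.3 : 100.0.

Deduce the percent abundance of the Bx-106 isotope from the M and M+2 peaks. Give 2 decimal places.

Write p for the Bx-106 fraction. I(M+2)/I(M) = [C(1,1)·p^0·(1−p)] / p^1 = 1·(1−p)/p = 100.0/33.3 = 3.0030
(1−p)/p = 3.0030/1 = 3.0030  ⇒  p = 1/(1 + 3.0030) = 0.2498
Bx-106: 24.98%, Bx-108: 75.02%.

24.98%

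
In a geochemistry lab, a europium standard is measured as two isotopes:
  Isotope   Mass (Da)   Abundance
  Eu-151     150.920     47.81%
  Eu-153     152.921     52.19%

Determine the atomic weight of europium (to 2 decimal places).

151.96 Da

Weight each isotope mass by its fractional abundance: 0.4781 × 150.920 + 0.5219 × 152.921
= 72.1549 + 79.8095 = 151.9644 Da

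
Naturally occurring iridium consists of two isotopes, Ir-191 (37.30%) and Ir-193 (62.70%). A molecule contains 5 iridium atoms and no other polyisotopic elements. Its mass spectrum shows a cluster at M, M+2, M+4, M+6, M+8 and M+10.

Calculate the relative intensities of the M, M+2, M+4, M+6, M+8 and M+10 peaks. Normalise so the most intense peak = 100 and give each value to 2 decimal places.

2.11 : 17.70 : 59.49 : 100.00 : 84.05 : 28.26

Expanding (0.3730 + 0.6270)^5:
P(M) = 0.3730^5 = 0.007220
P(M+2) = 5 × 0.3730^4 × 0.6270^1 = 0.060684
P(M+4) = 10 × 0.3730^3 × 0.6270^2 = 0.204015
P(M+6) = 10 × 0.3730^2 × 0.6270^3 = 0.342942
P(M+8) = 5 × 0.3730^1 × 0.6270^4 = 0.288237
P(M+10) = 0.6270^5 = 0.096903
The M+6 peak is largest (0.342942); scaling to 100 gives 2.11 : 17.70 : 59.49 : 100.00 : 84.05 : 28.26.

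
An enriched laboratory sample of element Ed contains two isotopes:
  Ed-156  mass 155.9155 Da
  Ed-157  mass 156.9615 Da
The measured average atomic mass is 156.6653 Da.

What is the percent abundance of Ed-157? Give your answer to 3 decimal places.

71.683%

Writing the weighted mean with unknown fraction x of Ed-156:
155.9155·x + 156.9615·(1 − x) = 156.6653
(155.9155 − 156.9615)·x = 156.6653 − 156.9615
x = -0.2962 / -1.0460 = 0.28317 → 28.317% Ed-156, 71.683% Ed-157.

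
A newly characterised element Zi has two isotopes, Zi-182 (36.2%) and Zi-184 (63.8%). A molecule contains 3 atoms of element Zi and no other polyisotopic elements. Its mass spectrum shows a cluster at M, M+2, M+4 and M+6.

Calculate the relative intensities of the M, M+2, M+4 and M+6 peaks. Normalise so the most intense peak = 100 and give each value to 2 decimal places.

Each Zi atom is independently Zi-182 (p = 0.362) or Zi-184 (q = 0.638); the cluster is the binomial expansion (p + q)^3.
P(M) = 0.362^3 = 0.047438
P(M+2) = 3 × 0.362^2 × 0.638^1 = 0.250818
P(M+4) = 3 × 0.362^1 × 0.638^2 = 0.442050
P(M+6) = 0.638^3 = 0.259694
The M+4 peak is largest (0.442050); scaling to 100 gives 10.73 : 56.74 : 100.00 : 58.75.

10.73 : 56.74 : 100.00 : 58.75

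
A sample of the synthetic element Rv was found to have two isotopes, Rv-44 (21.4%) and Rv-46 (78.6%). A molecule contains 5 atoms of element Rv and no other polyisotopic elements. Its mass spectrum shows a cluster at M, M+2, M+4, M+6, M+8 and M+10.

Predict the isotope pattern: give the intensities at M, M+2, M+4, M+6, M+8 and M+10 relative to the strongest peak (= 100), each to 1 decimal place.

Each Rv atom is independently Rv-44 (p = 0.214) or Rv-46 (q = 0.786); the cluster is the binomial expansion (p + q)^5.
P(M) = 0.214^5 = 0.000449
P(M+2) = 5 × 0.214^4 × 0.786^1 = 0.008242
P(M+4) = 10 × 0.214^3 × 0.786^2 = 0.060546
P(M+6) = 10 × 0.214^2 × 0.786^3 = 0.222380
P(M+8) = 5 × 0.214^1 × 0.786^4 = 0.408389
P(M+10) = 0.786^5 = 0.299994
The M+8 peak is largest (0.408389); scaling to 100 gives 0.1 : 2.0 : 14.8 : 54.5 : 100.0 : 73.5.

0.1 : 2.0 : 14.8 : 54.5 : 100.0 : 73.5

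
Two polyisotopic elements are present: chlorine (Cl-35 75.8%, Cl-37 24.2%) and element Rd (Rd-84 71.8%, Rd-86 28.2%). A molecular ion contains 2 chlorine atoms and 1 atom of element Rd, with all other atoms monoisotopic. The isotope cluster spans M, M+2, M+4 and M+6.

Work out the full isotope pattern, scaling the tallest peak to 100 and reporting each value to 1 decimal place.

Chlorine pattern (n=2): 0.574564 : 0.366872 : 0.058564
Element Rd pattern (n=1): 0.7180 : 0.2820
Convolve the two distributions (both contribute in 2-u steps):
  M: 0.574564×0.7180 = 0.412537
  M+2: 0.574564×0.2820 + 0.366872×0.7180 = 0.425441
  M+4: 0.366872×0.2820 + 0.058564×0.7180 = 0.145507
  M+6: 0.058564×0.2820 = 0.016515
Scale to base peak (0.425441) = 100: 97.0 : 100.0 : 34.2 : 3.9

97.0 : 100.0 : 34.2 : 3.9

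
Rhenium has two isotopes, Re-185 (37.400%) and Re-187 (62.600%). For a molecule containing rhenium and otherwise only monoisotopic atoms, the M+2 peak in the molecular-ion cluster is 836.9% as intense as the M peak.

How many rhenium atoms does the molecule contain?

5

For n independent Re atoms, I(M+2)/I(M) = n · (abundance Re-187) / (abundance Re-185) = n · 0.62600/0.37400.
n = 8.369 × 0.37400/0.62600 = 5.00 ≈ 5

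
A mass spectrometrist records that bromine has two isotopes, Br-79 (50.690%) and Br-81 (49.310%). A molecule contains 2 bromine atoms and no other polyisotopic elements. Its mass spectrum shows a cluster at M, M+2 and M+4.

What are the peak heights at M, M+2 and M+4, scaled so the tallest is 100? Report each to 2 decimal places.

51.40 : 100.00 : 48.64

The 2 Br atoms are independent, so intensities follow the terms of (0.50690 + 0.49310)^2.
P(M) = 0.50690^2 = 0.256948
P(M+2) = 2 × 0.50690^1 × 0.49310^1 = 0.499905
P(M+4) = 0.49310^2 = 0.243148
The M+2 peak is largest (0.499905); scaling to 100 gives 51.40 : 100.00 : 48.64.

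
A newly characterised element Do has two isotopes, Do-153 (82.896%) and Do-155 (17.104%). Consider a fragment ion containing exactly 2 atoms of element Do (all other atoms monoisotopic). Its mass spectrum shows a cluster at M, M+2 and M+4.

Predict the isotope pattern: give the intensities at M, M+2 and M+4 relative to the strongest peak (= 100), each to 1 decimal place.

100.0 : 41.3 : 4.3

Expanding (0.82896 + 0.17104)^2:
P(M) = 0.82896^2 = 0.687175
P(M+2) = 2 × 0.82896^1 × 0.17104^1 = 0.283571
P(M+4) = 0.17104^2 = 0.029255
The M peak is largest (0.687175); scaling to 100 gives 100.0 : 41.3 : 4.3.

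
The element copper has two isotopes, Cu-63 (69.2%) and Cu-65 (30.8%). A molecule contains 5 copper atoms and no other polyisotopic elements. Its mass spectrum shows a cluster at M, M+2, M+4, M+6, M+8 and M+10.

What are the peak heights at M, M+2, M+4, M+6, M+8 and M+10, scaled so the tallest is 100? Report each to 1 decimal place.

Each Cu atom is independently Cu-63 (p = 0.692) or Cu-65 (q = 0.308); the cluster is the binomial expansion (p + q)^5.
P(M) = 0.692^5 = 0.158683
P(M+2) = 5 × 0.692^4 × 0.308^1 = 0.353139
P(M+4) = 10 × 0.692^3 × 0.308^2 = 0.314355
P(M+6) = 10 × 0.692^2 × 0.308^3 = 0.139915
P(M+8) = 5 × 0.692^1 × 0.308^4 = 0.031137
P(M+10) = 0.308^5 = 0.002772
The M+2 peak is largest (0.353139); scaling to 100 gives 44.9 : 100.0 : 89.0 : 39.6 : 8.8 : 0.8.

44.9 : 100.0 : 89.0 : 39.6 : 8.8 : 0.8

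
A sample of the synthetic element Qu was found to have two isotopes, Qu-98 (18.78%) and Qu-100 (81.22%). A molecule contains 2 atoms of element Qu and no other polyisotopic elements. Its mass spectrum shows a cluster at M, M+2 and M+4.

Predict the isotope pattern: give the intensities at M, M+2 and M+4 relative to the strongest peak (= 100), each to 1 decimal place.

5.3 : 46.2 : 100.0

Expanding (0.1878 + 0.8122)^2:
P(M) = 0.1878^2 = 0.035269
P(M+2) = 2 × 0.1878^1 × 0.8122^1 = 0.305062
P(M+4) = 0.8122^2 = 0.659669
The M+4 peak is largest (0.659669); scaling to 100 gives 5.3 : 46.2 : 100.0.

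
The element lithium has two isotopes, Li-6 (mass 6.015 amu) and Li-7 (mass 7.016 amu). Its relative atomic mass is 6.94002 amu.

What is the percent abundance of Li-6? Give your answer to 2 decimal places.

With x = fraction of Li-6 (so Li-7 is 1 − x):
6.015·x + 7.016·(1 − x) = 6.94002
(6.015 − 7.016)·x = 6.94002 − 7.016
x = -0.07598 / -1.001 = 0.07590 → 7.59% Li-6, 92.41% Li-7.

7.59%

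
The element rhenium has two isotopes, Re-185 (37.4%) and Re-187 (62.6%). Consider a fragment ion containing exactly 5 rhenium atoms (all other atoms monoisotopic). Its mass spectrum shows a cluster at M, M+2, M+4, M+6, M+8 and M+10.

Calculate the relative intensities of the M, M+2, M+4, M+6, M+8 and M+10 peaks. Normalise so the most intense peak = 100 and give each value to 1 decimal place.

2.1 : 17.8 : 59.7 : 100.0 : 83.7 : 28.0

Each Re atom is independently Re-185 (p = 0.374) or Re-187 (q = 0.626); the cluster is the binomial expansion (p + q)^5.
P(M) = 0.374^5 = 0.007317
P(M+2) = 5 × 0.374^4 × 0.626^1 = 0.061239
P(M+4) = 10 × 0.374^3 × 0.626^2 = 0.205005
P(M+6) = 10 × 0.374^2 × 0.626^3 = 0.343136
P(M+8) = 5 × 0.374^1 × 0.626^4 = 0.287170
P(M+10) = 0.626^5 = 0.096133
The M+6 peak is largest (0.343136); scaling to 100 gives 2.1 : 17.8 : 59.7 : 100.0 : 83.7 : 28.0.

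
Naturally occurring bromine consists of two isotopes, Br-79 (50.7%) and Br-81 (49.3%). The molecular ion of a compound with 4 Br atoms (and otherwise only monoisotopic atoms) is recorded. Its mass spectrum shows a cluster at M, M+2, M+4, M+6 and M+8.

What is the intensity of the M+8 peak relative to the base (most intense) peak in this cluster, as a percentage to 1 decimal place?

(0.507 + 0.493)^4 gives M 0.0661, M+2 0.2570, M+4 0.3749, M+6 0.2430, M+8 0.0591; the largest is M+4.
P(M+4) = C(4,2) × 0.507^2 × 0.493^2 = 6 × 0.257049 × 0.243049 = 0.374853 (base)
P(M+8) = C(4,4) × 0.507^0 × 0.493^4 = 1 × 1.0000 × 0.05907282 = 0.059073
Relative intensity = 0.059073 / 0.374853 × 100 = 15.8

15.8%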